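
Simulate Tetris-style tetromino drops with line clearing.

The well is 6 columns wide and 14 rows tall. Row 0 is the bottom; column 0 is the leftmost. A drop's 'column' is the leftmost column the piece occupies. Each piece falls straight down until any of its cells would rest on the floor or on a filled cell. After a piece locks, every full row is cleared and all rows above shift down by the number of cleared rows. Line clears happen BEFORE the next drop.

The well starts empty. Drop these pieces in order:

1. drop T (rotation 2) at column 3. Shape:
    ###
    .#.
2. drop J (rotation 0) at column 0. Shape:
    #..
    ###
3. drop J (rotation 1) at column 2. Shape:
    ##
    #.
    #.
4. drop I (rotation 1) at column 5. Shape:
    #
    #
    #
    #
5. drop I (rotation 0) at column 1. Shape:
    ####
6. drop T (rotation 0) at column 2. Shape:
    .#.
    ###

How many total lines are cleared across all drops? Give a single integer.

Drop 1: T rot2 at col 3 lands with bottom-row=0; cleared 0 line(s) (total 0); column heights now [0 0 0 2 2 2], max=2
Drop 2: J rot0 at col 0 lands with bottom-row=0; cleared 0 line(s) (total 0); column heights now [2 1 1 2 2 2], max=2
Drop 3: J rot1 at col 2 lands with bottom-row=1; cleared 0 line(s) (total 0); column heights now [2 1 4 4 2 2], max=4
Drop 4: I rot1 at col 5 lands with bottom-row=2; cleared 0 line(s) (total 0); column heights now [2 1 4 4 2 6], max=6
Drop 5: I rot0 at col 1 lands with bottom-row=4; cleared 0 line(s) (total 0); column heights now [2 5 5 5 5 6], max=6
Drop 6: T rot0 at col 2 lands with bottom-row=5; cleared 0 line(s) (total 0); column heights now [2 5 6 7 6 6], max=7

Answer: 0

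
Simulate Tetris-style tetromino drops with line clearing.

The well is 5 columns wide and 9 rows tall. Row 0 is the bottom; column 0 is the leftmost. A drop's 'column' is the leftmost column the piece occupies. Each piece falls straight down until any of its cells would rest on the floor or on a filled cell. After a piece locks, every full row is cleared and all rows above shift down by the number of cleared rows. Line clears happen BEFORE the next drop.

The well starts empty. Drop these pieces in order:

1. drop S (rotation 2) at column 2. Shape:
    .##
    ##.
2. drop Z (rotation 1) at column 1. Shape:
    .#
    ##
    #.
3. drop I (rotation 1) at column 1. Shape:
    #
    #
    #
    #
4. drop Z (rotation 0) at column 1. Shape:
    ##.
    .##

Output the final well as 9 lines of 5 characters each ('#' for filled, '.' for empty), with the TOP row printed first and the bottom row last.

Answer: .....
.....
.##..
.###.
.#...
.#...
.##..
.####
.###.

Derivation:
Drop 1: S rot2 at col 2 lands with bottom-row=0; cleared 0 line(s) (total 0); column heights now [0 0 1 2 2], max=2
Drop 2: Z rot1 at col 1 lands with bottom-row=0; cleared 0 line(s) (total 0); column heights now [0 2 3 2 2], max=3
Drop 3: I rot1 at col 1 lands with bottom-row=2; cleared 0 line(s) (total 0); column heights now [0 6 3 2 2], max=6
Drop 4: Z rot0 at col 1 lands with bottom-row=5; cleared 0 line(s) (total 0); column heights now [0 7 7 6 2], max=7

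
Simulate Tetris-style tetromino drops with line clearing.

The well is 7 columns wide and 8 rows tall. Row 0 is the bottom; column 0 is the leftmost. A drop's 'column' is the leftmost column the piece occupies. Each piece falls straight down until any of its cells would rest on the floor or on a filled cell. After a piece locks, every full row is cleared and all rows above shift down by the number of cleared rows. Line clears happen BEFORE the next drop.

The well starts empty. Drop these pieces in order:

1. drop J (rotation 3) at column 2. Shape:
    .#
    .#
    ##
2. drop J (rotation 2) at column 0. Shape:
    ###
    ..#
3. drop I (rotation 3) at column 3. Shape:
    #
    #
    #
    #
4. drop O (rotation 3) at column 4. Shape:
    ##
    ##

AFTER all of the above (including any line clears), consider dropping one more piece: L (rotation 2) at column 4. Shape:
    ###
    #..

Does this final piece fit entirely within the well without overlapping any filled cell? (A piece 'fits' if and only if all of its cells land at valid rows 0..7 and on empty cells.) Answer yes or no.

Answer: yes

Derivation:
Drop 1: J rot3 at col 2 lands with bottom-row=0; cleared 0 line(s) (total 0); column heights now [0 0 1 3 0 0 0], max=3
Drop 2: J rot2 at col 0 lands with bottom-row=1; cleared 0 line(s) (total 0); column heights now [3 3 3 3 0 0 0], max=3
Drop 3: I rot3 at col 3 lands with bottom-row=3; cleared 0 line(s) (total 0); column heights now [3 3 3 7 0 0 0], max=7
Drop 4: O rot3 at col 4 lands with bottom-row=0; cleared 0 line(s) (total 0); column heights now [3 3 3 7 2 2 0], max=7
Test piece L rot2 at col 4 (width 3): heights before test = [3 3 3 7 2 2 0]; fits = True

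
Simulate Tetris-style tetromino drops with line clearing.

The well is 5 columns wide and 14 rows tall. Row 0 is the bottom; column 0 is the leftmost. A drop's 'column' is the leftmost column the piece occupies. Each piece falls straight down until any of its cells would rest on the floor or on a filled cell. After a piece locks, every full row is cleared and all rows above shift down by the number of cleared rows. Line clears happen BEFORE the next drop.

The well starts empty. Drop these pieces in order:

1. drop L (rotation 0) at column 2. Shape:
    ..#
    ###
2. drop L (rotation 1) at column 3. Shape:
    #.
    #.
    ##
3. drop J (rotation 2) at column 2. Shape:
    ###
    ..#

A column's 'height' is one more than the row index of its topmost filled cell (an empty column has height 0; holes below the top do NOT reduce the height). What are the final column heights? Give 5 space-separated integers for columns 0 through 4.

Drop 1: L rot0 at col 2 lands with bottom-row=0; cleared 0 line(s) (total 0); column heights now [0 0 1 1 2], max=2
Drop 2: L rot1 at col 3 lands with bottom-row=2; cleared 0 line(s) (total 0); column heights now [0 0 1 5 3], max=5
Drop 3: J rot2 at col 2 lands with bottom-row=4; cleared 0 line(s) (total 0); column heights now [0 0 6 6 6], max=6

Answer: 0 0 6 6 6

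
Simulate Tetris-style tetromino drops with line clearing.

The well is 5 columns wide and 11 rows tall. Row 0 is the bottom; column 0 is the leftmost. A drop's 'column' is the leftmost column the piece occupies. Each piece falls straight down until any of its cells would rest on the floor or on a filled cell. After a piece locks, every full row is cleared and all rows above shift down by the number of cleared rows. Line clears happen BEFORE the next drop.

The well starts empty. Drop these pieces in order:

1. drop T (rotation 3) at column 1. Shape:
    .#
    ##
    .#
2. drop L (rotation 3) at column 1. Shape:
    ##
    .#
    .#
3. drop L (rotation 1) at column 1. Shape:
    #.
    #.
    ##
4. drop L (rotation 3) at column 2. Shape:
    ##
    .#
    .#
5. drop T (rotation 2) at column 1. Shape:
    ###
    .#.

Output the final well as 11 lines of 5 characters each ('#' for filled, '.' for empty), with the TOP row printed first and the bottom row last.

Answer: .....
.###.
.##..
.###.
.###.
.###.
..#..
..#..
..#..
.##..
..#..

Derivation:
Drop 1: T rot3 at col 1 lands with bottom-row=0; cleared 0 line(s) (total 0); column heights now [0 2 3 0 0], max=3
Drop 2: L rot3 at col 1 lands with bottom-row=3; cleared 0 line(s) (total 0); column heights now [0 6 6 0 0], max=6
Drop 3: L rot1 at col 1 lands with bottom-row=6; cleared 0 line(s) (total 0); column heights now [0 9 7 0 0], max=9
Drop 4: L rot3 at col 2 lands with bottom-row=5; cleared 0 line(s) (total 0); column heights now [0 9 8 8 0], max=9
Drop 5: T rot2 at col 1 lands with bottom-row=8; cleared 0 line(s) (total 0); column heights now [0 10 10 10 0], max=10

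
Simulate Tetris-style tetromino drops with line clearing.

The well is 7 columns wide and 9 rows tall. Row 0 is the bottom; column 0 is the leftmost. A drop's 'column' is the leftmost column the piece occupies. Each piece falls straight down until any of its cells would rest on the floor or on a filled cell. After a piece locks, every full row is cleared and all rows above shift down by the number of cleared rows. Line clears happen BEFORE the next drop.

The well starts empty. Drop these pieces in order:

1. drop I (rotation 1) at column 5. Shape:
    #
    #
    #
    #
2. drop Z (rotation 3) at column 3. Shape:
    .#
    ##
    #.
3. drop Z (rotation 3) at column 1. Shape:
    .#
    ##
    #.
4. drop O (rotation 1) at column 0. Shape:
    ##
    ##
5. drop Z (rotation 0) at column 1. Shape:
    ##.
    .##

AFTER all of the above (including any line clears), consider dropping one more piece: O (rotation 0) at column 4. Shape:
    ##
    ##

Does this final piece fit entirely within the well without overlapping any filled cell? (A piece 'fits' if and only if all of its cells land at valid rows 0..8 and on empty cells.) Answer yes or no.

Answer: yes

Derivation:
Drop 1: I rot1 at col 5 lands with bottom-row=0; cleared 0 line(s) (total 0); column heights now [0 0 0 0 0 4 0], max=4
Drop 2: Z rot3 at col 3 lands with bottom-row=0; cleared 0 line(s) (total 0); column heights now [0 0 0 2 3 4 0], max=4
Drop 3: Z rot3 at col 1 lands with bottom-row=0; cleared 0 line(s) (total 0); column heights now [0 2 3 2 3 4 0], max=4
Drop 4: O rot1 at col 0 lands with bottom-row=2; cleared 0 line(s) (total 0); column heights now [4 4 3 2 3 4 0], max=4
Drop 5: Z rot0 at col 1 lands with bottom-row=3; cleared 0 line(s) (total 0); column heights now [4 5 5 4 3 4 0], max=5
Test piece O rot0 at col 4 (width 2): heights before test = [4 5 5 4 3 4 0]; fits = True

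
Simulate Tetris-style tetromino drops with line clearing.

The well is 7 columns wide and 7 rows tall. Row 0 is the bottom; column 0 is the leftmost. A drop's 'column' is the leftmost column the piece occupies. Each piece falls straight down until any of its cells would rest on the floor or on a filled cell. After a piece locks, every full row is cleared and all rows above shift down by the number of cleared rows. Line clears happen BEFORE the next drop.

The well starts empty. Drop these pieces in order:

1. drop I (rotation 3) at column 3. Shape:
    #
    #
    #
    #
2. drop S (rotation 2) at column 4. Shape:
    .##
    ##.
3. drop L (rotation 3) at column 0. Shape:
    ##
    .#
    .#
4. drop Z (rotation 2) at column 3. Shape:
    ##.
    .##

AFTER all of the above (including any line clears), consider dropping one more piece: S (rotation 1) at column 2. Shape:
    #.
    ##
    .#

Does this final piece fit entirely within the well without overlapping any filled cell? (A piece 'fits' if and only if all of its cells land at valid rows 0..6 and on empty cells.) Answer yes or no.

Answer: no

Derivation:
Drop 1: I rot3 at col 3 lands with bottom-row=0; cleared 0 line(s) (total 0); column heights now [0 0 0 4 0 0 0], max=4
Drop 2: S rot2 at col 4 lands with bottom-row=0; cleared 0 line(s) (total 0); column heights now [0 0 0 4 1 2 2], max=4
Drop 3: L rot3 at col 0 lands with bottom-row=0; cleared 0 line(s) (total 0); column heights now [3 3 0 4 1 2 2], max=4
Drop 4: Z rot2 at col 3 lands with bottom-row=3; cleared 0 line(s) (total 0); column heights now [3 3 0 5 5 4 2], max=5
Test piece S rot1 at col 2 (width 2): heights before test = [3 3 0 5 5 4 2]; fits = False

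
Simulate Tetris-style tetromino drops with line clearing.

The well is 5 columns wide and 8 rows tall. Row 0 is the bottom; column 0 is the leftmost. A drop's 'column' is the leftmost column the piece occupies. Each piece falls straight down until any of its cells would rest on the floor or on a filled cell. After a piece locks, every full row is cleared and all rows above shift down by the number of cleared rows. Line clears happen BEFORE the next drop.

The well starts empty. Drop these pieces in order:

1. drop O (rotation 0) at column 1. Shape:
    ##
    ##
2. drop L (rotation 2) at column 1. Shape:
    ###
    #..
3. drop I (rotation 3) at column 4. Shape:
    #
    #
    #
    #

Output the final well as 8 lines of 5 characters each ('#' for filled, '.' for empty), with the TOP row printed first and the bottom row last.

Drop 1: O rot0 at col 1 lands with bottom-row=0; cleared 0 line(s) (total 0); column heights now [0 2 2 0 0], max=2
Drop 2: L rot2 at col 1 lands with bottom-row=2; cleared 0 line(s) (total 0); column heights now [0 4 4 4 0], max=4
Drop 3: I rot3 at col 4 lands with bottom-row=0; cleared 0 line(s) (total 0); column heights now [0 4 4 4 4], max=4

Answer: .....
.....
.....
.....
.####
.#..#
.##.#
.##.#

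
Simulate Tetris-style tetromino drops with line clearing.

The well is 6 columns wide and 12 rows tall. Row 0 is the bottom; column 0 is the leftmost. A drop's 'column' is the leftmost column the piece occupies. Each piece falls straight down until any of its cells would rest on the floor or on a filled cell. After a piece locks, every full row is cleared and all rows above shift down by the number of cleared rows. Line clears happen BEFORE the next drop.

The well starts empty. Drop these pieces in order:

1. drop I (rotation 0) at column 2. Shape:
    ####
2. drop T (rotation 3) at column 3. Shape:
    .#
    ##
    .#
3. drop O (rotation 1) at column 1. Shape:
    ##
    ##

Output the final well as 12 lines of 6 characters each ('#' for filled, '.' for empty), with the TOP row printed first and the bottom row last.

Answer: ......
......
......
......
......
......
......
......
....#.
.####.
.##.#.
..####

Derivation:
Drop 1: I rot0 at col 2 lands with bottom-row=0; cleared 0 line(s) (total 0); column heights now [0 0 1 1 1 1], max=1
Drop 2: T rot3 at col 3 lands with bottom-row=1; cleared 0 line(s) (total 0); column heights now [0 0 1 3 4 1], max=4
Drop 3: O rot1 at col 1 lands with bottom-row=1; cleared 0 line(s) (total 0); column heights now [0 3 3 3 4 1], max=4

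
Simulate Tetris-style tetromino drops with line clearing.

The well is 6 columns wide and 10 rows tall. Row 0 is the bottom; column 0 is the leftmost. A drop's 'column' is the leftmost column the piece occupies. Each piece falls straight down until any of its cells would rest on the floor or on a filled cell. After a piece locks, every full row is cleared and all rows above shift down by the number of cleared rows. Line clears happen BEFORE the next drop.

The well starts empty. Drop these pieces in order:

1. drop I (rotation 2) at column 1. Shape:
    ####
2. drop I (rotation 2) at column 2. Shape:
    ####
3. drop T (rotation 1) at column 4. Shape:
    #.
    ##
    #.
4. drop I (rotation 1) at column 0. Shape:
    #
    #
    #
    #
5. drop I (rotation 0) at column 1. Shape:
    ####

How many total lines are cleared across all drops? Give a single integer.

Drop 1: I rot2 at col 1 lands with bottom-row=0; cleared 0 line(s) (total 0); column heights now [0 1 1 1 1 0], max=1
Drop 2: I rot2 at col 2 lands with bottom-row=1; cleared 0 line(s) (total 0); column heights now [0 1 2 2 2 2], max=2
Drop 3: T rot1 at col 4 lands with bottom-row=2; cleared 0 line(s) (total 0); column heights now [0 1 2 2 5 4], max=5
Drop 4: I rot1 at col 0 lands with bottom-row=0; cleared 0 line(s) (total 0); column heights now [4 1 2 2 5 4], max=5
Drop 5: I rot0 at col 1 lands with bottom-row=5; cleared 0 line(s) (total 0); column heights now [4 6 6 6 6 4], max=6

Answer: 0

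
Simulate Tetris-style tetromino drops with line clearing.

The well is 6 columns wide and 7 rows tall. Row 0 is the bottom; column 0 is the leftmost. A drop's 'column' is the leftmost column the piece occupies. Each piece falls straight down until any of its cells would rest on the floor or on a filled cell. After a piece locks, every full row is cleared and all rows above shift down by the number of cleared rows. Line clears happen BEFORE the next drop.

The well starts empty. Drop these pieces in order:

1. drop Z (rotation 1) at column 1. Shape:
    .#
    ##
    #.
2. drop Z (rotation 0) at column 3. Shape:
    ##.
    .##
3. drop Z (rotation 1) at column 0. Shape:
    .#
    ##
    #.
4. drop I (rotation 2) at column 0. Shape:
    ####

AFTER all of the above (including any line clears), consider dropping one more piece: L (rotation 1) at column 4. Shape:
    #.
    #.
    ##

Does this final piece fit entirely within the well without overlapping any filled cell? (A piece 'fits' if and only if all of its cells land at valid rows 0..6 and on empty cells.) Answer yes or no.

Answer: yes

Derivation:
Drop 1: Z rot1 at col 1 lands with bottom-row=0; cleared 0 line(s) (total 0); column heights now [0 2 3 0 0 0], max=3
Drop 2: Z rot0 at col 3 lands with bottom-row=0; cleared 0 line(s) (total 0); column heights now [0 2 3 2 2 1], max=3
Drop 3: Z rot1 at col 0 lands with bottom-row=1; cleared 0 line(s) (total 0); column heights now [3 4 3 2 2 1], max=4
Drop 4: I rot2 at col 0 lands with bottom-row=4; cleared 0 line(s) (total 0); column heights now [5 5 5 5 2 1], max=5
Test piece L rot1 at col 4 (width 2): heights before test = [5 5 5 5 2 1]; fits = True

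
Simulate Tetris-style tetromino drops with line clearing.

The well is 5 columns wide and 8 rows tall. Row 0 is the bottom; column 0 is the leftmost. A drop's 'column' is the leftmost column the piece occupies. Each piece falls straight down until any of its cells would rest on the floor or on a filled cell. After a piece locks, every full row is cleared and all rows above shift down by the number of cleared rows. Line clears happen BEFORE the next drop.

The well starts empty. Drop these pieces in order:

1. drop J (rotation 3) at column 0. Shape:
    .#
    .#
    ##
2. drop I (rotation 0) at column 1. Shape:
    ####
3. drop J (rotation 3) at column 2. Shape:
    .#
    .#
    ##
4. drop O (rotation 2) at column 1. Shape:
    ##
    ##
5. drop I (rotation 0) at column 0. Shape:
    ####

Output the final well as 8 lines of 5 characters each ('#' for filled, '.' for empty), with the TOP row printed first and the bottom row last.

Answer: ####.
.###.
.###.
..##.
.####
.#...
.#...
##...

Derivation:
Drop 1: J rot3 at col 0 lands with bottom-row=0; cleared 0 line(s) (total 0); column heights now [1 3 0 0 0], max=3
Drop 2: I rot0 at col 1 lands with bottom-row=3; cleared 0 line(s) (total 0); column heights now [1 4 4 4 4], max=4
Drop 3: J rot3 at col 2 lands with bottom-row=4; cleared 0 line(s) (total 0); column heights now [1 4 5 7 4], max=7
Drop 4: O rot2 at col 1 lands with bottom-row=5; cleared 0 line(s) (total 0); column heights now [1 7 7 7 4], max=7
Drop 5: I rot0 at col 0 lands with bottom-row=7; cleared 0 line(s) (total 0); column heights now [8 8 8 8 4], max=8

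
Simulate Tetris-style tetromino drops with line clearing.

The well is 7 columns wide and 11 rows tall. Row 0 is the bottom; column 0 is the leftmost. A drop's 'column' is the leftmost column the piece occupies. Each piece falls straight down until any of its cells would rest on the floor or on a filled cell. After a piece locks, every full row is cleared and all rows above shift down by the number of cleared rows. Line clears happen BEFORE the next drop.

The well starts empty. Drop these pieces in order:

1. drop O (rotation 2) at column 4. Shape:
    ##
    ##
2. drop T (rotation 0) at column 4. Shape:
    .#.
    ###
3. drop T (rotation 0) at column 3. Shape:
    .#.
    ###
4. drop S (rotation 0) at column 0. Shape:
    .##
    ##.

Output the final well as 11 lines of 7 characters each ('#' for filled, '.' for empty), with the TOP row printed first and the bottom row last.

Drop 1: O rot2 at col 4 lands with bottom-row=0; cleared 0 line(s) (total 0); column heights now [0 0 0 0 2 2 0], max=2
Drop 2: T rot0 at col 4 lands with bottom-row=2; cleared 0 line(s) (total 0); column heights now [0 0 0 0 3 4 3], max=4
Drop 3: T rot0 at col 3 lands with bottom-row=4; cleared 0 line(s) (total 0); column heights now [0 0 0 5 6 5 3], max=6
Drop 4: S rot0 at col 0 lands with bottom-row=0; cleared 0 line(s) (total 0); column heights now [1 2 2 5 6 5 3], max=6

Answer: .......
.......
.......
.......
.......
....#..
...###.
.....#.
....###
.##.##.
##..##.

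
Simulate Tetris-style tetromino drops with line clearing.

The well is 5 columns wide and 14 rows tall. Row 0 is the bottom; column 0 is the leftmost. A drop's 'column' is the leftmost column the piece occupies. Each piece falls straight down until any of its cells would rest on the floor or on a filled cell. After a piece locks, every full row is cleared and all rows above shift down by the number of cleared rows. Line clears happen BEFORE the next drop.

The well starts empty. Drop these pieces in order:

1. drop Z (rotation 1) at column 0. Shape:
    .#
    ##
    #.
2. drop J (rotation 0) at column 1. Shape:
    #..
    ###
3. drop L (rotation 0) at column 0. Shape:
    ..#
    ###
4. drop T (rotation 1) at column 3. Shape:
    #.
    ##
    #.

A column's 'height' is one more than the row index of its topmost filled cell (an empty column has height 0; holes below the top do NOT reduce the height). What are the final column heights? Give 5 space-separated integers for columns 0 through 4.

Answer: 2 5 6 6 0

Derivation:
Drop 1: Z rot1 at col 0 lands with bottom-row=0; cleared 0 line(s) (total 0); column heights now [2 3 0 0 0], max=3
Drop 2: J rot0 at col 1 lands with bottom-row=3; cleared 0 line(s) (total 0); column heights now [2 5 4 4 0], max=5
Drop 3: L rot0 at col 0 lands with bottom-row=5; cleared 0 line(s) (total 0); column heights now [6 6 7 4 0], max=7
Drop 4: T rot1 at col 3 lands with bottom-row=4; cleared 1 line(s) (total 1); column heights now [2 5 6 6 0], max=6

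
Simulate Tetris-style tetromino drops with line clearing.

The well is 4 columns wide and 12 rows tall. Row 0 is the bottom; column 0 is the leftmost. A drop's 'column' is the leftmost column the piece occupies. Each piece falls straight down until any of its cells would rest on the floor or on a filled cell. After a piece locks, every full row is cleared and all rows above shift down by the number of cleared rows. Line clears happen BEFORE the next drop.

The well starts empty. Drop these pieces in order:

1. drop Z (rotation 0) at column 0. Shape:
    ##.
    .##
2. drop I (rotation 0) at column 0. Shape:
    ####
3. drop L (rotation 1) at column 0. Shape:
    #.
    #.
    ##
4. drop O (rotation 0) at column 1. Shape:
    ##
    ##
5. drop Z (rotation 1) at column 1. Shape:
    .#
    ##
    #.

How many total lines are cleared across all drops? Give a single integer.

Drop 1: Z rot0 at col 0 lands with bottom-row=0; cleared 0 line(s) (total 0); column heights now [2 2 1 0], max=2
Drop 2: I rot0 at col 0 lands with bottom-row=2; cleared 1 line(s) (total 1); column heights now [2 2 1 0], max=2
Drop 3: L rot1 at col 0 lands with bottom-row=2; cleared 0 line(s) (total 1); column heights now [5 3 1 0], max=5
Drop 4: O rot0 at col 1 lands with bottom-row=3; cleared 0 line(s) (total 1); column heights now [5 5 5 0], max=5
Drop 5: Z rot1 at col 1 lands with bottom-row=5; cleared 0 line(s) (total 1); column heights now [5 7 8 0], max=8

Answer: 1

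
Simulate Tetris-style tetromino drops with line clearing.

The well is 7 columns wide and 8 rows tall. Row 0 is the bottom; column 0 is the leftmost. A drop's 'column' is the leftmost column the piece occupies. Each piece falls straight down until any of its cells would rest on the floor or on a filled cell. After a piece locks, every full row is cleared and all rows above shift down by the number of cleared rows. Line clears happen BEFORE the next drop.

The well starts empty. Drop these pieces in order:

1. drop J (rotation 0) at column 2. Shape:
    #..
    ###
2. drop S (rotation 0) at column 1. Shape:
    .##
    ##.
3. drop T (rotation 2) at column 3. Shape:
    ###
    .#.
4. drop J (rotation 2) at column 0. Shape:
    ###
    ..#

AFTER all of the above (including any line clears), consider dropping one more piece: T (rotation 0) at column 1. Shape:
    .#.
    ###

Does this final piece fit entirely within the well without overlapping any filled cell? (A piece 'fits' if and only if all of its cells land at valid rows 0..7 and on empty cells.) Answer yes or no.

Answer: yes

Derivation:
Drop 1: J rot0 at col 2 lands with bottom-row=0; cleared 0 line(s) (total 0); column heights now [0 0 2 1 1 0 0], max=2
Drop 2: S rot0 at col 1 lands with bottom-row=2; cleared 0 line(s) (total 0); column heights now [0 3 4 4 1 0 0], max=4
Drop 3: T rot2 at col 3 lands with bottom-row=3; cleared 0 line(s) (total 0); column heights now [0 3 4 5 5 5 0], max=5
Drop 4: J rot2 at col 0 lands with bottom-row=4; cleared 0 line(s) (total 0); column heights now [6 6 6 5 5 5 0], max=6
Test piece T rot0 at col 1 (width 3): heights before test = [6 6 6 5 5 5 0]; fits = True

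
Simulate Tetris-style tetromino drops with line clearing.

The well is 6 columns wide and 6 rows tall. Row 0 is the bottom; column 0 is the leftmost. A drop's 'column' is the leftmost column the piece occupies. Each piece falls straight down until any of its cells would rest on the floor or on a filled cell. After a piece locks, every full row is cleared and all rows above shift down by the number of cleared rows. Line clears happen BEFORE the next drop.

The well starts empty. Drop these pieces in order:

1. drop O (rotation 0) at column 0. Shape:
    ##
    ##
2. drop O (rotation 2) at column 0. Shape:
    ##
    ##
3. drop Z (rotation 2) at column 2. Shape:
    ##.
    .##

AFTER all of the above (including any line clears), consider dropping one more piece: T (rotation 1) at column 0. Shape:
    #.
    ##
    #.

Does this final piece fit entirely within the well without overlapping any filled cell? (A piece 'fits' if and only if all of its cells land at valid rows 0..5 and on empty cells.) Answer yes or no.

Drop 1: O rot0 at col 0 lands with bottom-row=0; cleared 0 line(s) (total 0); column heights now [2 2 0 0 0 0], max=2
Drop 2: O rot2 at col 0 lands with bottom-row=2; cleared 0 line(s) (total 0); column heights now [4 4 0 0 0 0], max=4
Drop 3: Z rot2 at col 2 lands with bottom-row=0; cleared 0 line(s) (total 0); column heights now [4 4 2 2 1 0], max=4
Test piece T rot1 at col 0 (width 2): heights before test = [4 4 2 2 1 0]; fits = False

Answer: no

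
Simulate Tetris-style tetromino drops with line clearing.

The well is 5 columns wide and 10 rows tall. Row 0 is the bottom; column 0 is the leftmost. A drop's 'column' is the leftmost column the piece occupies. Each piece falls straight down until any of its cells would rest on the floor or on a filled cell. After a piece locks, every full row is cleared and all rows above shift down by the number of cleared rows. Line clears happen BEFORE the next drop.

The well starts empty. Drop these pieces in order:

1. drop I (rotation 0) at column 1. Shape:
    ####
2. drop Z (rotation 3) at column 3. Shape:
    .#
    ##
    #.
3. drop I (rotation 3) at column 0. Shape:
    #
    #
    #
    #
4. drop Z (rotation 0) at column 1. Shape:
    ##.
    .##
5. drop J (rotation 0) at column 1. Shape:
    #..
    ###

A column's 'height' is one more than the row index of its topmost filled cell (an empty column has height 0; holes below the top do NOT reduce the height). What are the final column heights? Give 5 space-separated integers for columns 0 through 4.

Drop 1: I rot0 at col 1 lands with bottom-row=0; cleared 0 line(s) (total 0); column heights now [0 1 1 1 1], max=1
Drop 2: Z rot3 at col 3 lands with bottom-row=1; cleared 0 line(s) (total 0); column heights now [0 1 1 3 4], max=4
Drop 3: I rot3 at col 0 lands with bottom-row=0; cleared 1 line(s) (total 1); column heights now [3 0 0 2 3], max=3
Drop 4: Z rot0 at col 1 lands with bottom-row=2; cleared 0 line(s) (total 1); column heights now [3 4 4 3 3], max=4
Drop 5: J rot0 at col 1 lands with bottom-row=4; cleared 0 line(s) (total 1); column heights now [3 6 5 5 3], max=6

Answer: 3 6 5 5 3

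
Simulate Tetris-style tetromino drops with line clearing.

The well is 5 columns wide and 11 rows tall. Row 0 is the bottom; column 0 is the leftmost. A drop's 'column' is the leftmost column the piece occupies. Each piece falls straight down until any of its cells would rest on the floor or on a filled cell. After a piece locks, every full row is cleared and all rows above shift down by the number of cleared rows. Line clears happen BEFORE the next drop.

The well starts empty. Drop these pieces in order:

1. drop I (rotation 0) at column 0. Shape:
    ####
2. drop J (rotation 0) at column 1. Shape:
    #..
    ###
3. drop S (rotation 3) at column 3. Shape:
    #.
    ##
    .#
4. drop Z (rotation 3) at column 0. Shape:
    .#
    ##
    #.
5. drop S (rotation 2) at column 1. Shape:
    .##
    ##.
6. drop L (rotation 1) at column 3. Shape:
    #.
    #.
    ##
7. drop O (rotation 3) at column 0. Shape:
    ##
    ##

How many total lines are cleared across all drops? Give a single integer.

Drop 1: I rot0 at col 0 lands with bottom-row=0; cleared 0 line(s) (total 0); column heights now [1 1 1 1 0], max=1
Drop 2: J rot0 at col 1 lands with bottom-row=1; cleared 0 line(s) (total 0); column heights now [1 3 2 2 0], max=3
Drop 3: S rot3 at col 3 lands with bottom-row=1; cleared 0 line(s) (total 0); column heights now [1 3 2 4 3], max=4
Drop 4: Z rot3 at col 0 lands with bottom-row=2; cleared 0 line(s) (total 0); column heights now [4 5 2 4 3], max=5
Drop 5: S rot2 at col 1 lands with bottom-row=5; cleared 0 line(s) (total 0); column heights now [4 6 7 7 3], max=7
Drop 6: L rot1 at col 3 lands with bottom-row=7; cleared 0 line(s) (total 0); column heights now [4 6 7 10 8], max=10
Drop 7: O rot3 at col 0 lands with bottom-row=6; cleared 0 line(s) (total 0); column heights now [8 8 7 10 8], max=10

Answer: 0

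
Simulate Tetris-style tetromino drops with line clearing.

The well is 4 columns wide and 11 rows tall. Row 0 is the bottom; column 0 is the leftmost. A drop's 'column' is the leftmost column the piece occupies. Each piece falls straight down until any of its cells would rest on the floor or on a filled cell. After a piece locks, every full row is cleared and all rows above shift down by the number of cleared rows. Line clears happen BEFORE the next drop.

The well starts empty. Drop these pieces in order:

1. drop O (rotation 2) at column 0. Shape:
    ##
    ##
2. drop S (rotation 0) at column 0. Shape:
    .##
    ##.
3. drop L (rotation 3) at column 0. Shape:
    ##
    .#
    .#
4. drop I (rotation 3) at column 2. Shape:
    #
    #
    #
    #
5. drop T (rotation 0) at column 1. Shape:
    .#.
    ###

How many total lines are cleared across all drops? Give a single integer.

Answer: 0

Derivation:
Drop 1: O rot2 at col 0 lands with bottom-row=0; cleared 0 line(s) (total 0); column heights now [2 2 0 0], max=2
Drop 2: S rot0 at col 0 lands with bottom-row=2; cleared 0 line(s) (total 0); column heights now [3 4 4 0], max=4
Drop 3: L rot3 at col 0 lands with bottom-row=4; cleared 0 line(s) (total 0); column heights now [7 7 4 0], max=7
Drop 4: I rot3 at col 2 lands with bottom-row=4; cleared 0 line(s) (total 0); column heights now [7 7 8 0], max=8
Drop 5: T rot0 at col 1 lands with bottom-row=8; cleared 0 line(s) (total 0); column heights now [7 9 10 9], max=10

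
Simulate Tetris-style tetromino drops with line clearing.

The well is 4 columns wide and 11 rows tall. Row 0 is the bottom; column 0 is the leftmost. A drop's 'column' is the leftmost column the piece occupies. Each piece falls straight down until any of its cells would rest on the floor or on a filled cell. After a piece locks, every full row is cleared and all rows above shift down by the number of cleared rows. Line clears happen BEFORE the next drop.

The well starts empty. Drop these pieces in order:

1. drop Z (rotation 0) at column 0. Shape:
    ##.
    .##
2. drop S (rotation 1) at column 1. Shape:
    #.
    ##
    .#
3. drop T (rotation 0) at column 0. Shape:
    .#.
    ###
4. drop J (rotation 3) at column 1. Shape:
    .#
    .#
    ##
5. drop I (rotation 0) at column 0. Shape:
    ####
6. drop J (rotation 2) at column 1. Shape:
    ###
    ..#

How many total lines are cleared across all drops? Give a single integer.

Drop 1: Z rot0 at col 0 lands with bottom-row=0; cleared 0 line(s) (total 0); column heights now [2 2 1 0], max=2
Drop 2: S rot1 at col 1 lands with bottom-row=1; cleared 0 line(s) (total 0); column heights now [2 4 3 0], max=4
Drop 3: T rot0 at col 0 lands with bottom-row=4; cleared 0 line(s) (total 0); column heights now [5 6 5 0], max=6
Drop 4: J rot3 at col 1 lands with bottom-row=6; cleared 0 line(s) (total 0); column heights now [5 7 9 0], max=9
Drop 5: I rot0 at col 0 lands with bottom-row=9; cleared 1 line(s) (total 1); column heights now [5 7 9 0], max=9
Drop 6: J rot2 at col 1 lands with bottom-row=8; cleared 0 line(s) (total 1); column heights now [5 10 10 10], max=10

Answer: 1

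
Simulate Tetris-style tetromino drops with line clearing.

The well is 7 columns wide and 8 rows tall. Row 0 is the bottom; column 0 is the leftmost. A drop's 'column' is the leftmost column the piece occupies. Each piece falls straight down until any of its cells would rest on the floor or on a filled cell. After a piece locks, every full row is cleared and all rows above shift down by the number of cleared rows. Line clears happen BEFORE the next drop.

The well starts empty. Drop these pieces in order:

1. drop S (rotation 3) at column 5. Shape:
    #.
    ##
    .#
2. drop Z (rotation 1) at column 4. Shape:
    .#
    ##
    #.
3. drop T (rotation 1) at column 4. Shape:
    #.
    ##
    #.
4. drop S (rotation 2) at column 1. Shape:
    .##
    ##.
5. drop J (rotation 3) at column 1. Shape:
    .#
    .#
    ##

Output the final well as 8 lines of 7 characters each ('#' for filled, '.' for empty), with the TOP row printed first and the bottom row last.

Drop 1: S rot3 at col 5 lands with bottom-row=0; cleared 0 line(s) (total 0); column heights now [0 0 0 0 0 3 2], max=3
Drop 2: Z rot1 at col 4 lands with bottom-row=2; cleared 0 line(s) (total 0); column heights now [0 0 0 0 4 5 2], max=5
Drop 3: T rot1 at col 4 lands with bottom-row=4; cleared 0 line(s) (total 0); column heights now [0 0 0 0 7 6 2], max=7
Drop 4: S rot2 at col 1 lands with bottom-row=0; cleared 0 line(s) (total 0); column heights now [0 1 2 2 7 6 2], max=7
Drop 5: J rot3 at col 1 lands with bottom-row=2; cleared 0 line(s) (total 0); column heights now [0 3 5 2 7 6 2], max=7

Answer: .......
....#..
....##.
..#.##.
..#.##.
.##.##.
..##.##
.##...#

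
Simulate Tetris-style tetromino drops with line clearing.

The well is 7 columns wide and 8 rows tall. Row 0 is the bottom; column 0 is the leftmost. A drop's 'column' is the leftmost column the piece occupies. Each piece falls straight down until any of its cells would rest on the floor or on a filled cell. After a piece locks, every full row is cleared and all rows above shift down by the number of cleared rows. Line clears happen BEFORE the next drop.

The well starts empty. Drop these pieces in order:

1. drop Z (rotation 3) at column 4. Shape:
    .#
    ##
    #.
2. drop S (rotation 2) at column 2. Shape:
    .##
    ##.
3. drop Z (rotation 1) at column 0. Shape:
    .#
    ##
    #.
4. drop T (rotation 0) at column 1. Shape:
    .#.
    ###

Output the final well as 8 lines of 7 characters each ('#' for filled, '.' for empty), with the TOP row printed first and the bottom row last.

Answer: .......
.......
.......
..#....
.###...
.#.###.
######.
#...#..

Derivation:
Drop 1: Z rot3 at col 4 lands with bottom-row=0; cleared 0 line(s) (total 0); column heights now [0 0 0 0 2 3 0], max=3
Drop 2: S rot2 at col 2 lands with bottom-row=1; cleared 0 line(s) (total 0); column heights now [0 0 2 3 3 3 0], max=3
Drop 3: Z rot1 at col 0 lands with bottom-row=0; cleared 0 line(s) (total 0); column heights now [2 3 2 3 3 3 0], max=3
Drop 4: T rot0 at col 1 lands with bottom-row=3; cleared 0 line(s) (total 0); column heights now [2 4 5 4 3 3 0], max=5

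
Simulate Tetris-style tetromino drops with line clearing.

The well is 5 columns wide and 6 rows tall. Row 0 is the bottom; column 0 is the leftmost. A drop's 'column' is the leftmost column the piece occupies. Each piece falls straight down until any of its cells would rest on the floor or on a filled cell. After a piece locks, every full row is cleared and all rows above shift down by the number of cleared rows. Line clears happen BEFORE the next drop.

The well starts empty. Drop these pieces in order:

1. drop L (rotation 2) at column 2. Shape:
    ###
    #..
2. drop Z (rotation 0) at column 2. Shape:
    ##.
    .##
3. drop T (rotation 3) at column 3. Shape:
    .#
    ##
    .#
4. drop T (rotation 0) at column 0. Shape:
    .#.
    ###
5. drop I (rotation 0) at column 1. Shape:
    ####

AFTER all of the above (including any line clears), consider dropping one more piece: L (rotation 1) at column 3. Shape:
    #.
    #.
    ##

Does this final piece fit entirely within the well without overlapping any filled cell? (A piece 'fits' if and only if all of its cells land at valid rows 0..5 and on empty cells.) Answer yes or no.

Answer: no

Derivation:
Drop 1: L rot2 at col 2 lands with bottom-row=0; cleared 0 line(s) (total 0); column heights now [0 0 2 2 2], max=2
Drop 2: Z rot0 at col 2 lands with bottom-row=2; cleared 0 line(s) (total 0); column heights now [0 0 4 4 3], max=4
Drop 3: T rot3 at col 3 lands with bottom-row=3; cleared 0 line(s) (total 0); column heights now [0 0 4 5 6], max=6
Drop 4: T rot0 at col 0 lands with bottom-row=4; cleared 1 line(s) (total 1); column heights now [0 5 4 4 5], max=5
Drop 5: I rot0 at col 1 lands with bottom-row=5; cleared 0 line(s) (total 1); column heights now [0 6 6 6 6], max=6
Test piece L rot1 at col 3 (width 2): heights before test = [0 6 6 6 6]; fits = False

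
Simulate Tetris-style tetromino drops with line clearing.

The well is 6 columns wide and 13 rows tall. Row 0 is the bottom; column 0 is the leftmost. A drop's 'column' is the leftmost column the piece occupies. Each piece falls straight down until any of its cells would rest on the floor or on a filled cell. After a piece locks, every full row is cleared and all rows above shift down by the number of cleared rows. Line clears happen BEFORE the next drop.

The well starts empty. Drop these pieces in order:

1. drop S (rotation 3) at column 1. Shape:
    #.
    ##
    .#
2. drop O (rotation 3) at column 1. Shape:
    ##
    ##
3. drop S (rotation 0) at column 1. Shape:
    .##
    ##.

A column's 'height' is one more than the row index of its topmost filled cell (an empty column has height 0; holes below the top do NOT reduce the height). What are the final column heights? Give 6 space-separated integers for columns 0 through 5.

Drop 1: S rot3 at col 1 lands with bottom-row=0; cleared 0 line(s) (total 0); column heights now [0 3 2 0 0 0], max=3
Drop 2: O rot3 at col 1 lands with bottom-row=3; cleared 0 line(s) (total 0); column heights now [0 5 5 0 0 0], max=5
Drop 3: S rot0 at col 1 lands with bottom-row=5; cleared 0 line(s) (total 0); column heights now [0 6 7 7 0 0], max=7

Answer: 0 6 7 7 0 0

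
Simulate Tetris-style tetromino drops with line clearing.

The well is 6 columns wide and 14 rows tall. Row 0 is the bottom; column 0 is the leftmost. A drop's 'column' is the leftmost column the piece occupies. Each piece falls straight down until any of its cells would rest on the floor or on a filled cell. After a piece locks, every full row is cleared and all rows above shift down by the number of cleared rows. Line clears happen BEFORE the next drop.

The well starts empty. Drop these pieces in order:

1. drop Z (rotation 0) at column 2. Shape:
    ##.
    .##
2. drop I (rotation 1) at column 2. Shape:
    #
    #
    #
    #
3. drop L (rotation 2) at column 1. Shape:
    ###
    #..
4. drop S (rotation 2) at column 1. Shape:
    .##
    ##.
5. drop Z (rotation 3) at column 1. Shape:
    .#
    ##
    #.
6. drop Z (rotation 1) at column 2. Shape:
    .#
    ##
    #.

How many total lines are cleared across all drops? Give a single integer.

Drop 1: Z rot0 at col 2 lands with bottom-row=0; cleared 0 line(s) (total 0); column heights now [0 0 2 2 1 0], max=2
Drop 2: I rot1 at col 2 lands with bottom-row=2; cleared 0 line(s) (total 0); column heights now [0 0 6 2 1 0], max=6
Drop 3: L rot2 at col 1 lands with bottom-row=5; cleared 0 line(s) (total 0); column heights now [0 7 7 7 1 0], max=7
Drop 4: S rot2 at col 1 lands with bottom-row=7; cleared 0 line(s) (total 0); column heights now [0 8 9 9 1 0], max=9
Drop 5: Z rot3 at col 1 lands with bottom-row=8; cleared 0 line(s) (total 0); column heights now [0 10 11 9 1 0], max=11
Drop 6: Z rot1 at col 2 lands with bottom-row=11; cleared 0 line(s) (total 0); column heights now [0 10 13 14 1 0], max=14

Answer: 0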